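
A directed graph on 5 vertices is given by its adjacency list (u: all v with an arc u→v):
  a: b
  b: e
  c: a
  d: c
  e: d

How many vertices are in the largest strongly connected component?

{a, b, c, d, e} are all mutually reachable — one SCC of size 5.
The largest has 5 vertices.

5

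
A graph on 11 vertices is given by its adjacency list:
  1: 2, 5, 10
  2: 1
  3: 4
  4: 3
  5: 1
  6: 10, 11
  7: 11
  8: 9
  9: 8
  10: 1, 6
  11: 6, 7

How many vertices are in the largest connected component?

7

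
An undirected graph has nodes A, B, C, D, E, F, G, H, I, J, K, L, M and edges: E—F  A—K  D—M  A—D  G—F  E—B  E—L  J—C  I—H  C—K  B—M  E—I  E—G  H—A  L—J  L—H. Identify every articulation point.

E

Removing E increases the component count from 1 to 2, so E is a cut vertex.
By contrast removing J leaves 1 component; it is not a cut vertex. No other vertex is a cut vertex either.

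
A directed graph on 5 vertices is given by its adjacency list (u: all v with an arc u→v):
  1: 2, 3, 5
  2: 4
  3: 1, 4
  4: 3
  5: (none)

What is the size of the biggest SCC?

4

{1, 2, 3, 4} are all mutually reachable — one SCC of size 4.
{5} is an SCC by itself.
The largest has 4 vertices.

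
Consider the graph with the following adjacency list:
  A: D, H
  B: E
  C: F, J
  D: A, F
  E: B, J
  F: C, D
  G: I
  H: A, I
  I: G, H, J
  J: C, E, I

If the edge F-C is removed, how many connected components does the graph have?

1

F and C are still connected via F-D-A-H-I-J-C, so the component count stays at 1.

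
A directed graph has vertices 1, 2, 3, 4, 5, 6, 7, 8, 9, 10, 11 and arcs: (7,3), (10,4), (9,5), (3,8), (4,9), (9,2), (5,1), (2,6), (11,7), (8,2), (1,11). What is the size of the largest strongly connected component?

1

{3} is an SCC by itself.
{8} is an SCC by itself.
{11} is an SCC by itself.
{4} is an SCC by itself.
{5} is an SCC by itself.
(and 6 more singleton SCCs)
The largest has 1 vertex.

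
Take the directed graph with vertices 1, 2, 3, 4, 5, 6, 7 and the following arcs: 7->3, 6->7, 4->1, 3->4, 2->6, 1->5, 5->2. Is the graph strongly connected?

From 2 we can reach every vertex (1, 2, 3, 4, 5, 6, 7), and every vertex can reach 2 (1, 2, 3, 4, 5, 6, 7). So the whole graph is one strongly connected component.

Yes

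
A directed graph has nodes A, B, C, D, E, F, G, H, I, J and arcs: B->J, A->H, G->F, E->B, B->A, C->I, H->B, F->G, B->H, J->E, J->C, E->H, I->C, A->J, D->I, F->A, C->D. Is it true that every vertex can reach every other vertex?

There is no directed path from I to F, so the graph is not strongly connected.

No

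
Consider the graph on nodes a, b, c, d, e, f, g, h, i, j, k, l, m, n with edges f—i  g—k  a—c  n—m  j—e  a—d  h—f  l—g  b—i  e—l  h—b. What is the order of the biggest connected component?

5

Starting from m we can reach m, n. That is one component of size 2.
Starting from a we can reach a, c, d. That is one component of size 3.
Starting from b we can reach b, f, h, i. That is one component of size 4.
Starting from e we can reach e, g, j, k, l. That is one component of size 5.
The largest has 5 vertices.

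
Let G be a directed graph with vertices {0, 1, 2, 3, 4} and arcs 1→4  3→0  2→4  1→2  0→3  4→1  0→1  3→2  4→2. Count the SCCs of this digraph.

2

{1, 2, 4} are all mutually reachable — one SCC of size 3.
{0, 3} are all mutually reachable — one SCC of size 2.
That gives 2 strongly connected components.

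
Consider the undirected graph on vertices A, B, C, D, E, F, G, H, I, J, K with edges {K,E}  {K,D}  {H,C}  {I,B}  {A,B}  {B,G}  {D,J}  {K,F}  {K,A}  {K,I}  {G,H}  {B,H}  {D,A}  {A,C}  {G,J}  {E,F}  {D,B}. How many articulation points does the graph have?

1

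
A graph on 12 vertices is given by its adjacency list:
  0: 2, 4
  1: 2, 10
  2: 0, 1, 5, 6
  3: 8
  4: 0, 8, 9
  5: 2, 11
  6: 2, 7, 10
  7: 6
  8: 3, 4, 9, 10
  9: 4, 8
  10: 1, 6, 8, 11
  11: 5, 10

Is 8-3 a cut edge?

Yes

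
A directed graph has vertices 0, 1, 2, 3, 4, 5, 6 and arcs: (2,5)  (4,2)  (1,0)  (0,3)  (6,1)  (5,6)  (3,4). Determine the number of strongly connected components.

{0, 1, 2, 3, 4, 5, 6} are all mutually reachable — one SCC of size 7.
That gives 1 strongly connected component.

1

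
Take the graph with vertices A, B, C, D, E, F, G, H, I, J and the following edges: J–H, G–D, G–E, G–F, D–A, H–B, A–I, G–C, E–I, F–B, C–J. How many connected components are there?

1

Starting from A we can reach A, B, C, D, E, F, G, H, I, J. That is one component of size 10.
Total: 1 component.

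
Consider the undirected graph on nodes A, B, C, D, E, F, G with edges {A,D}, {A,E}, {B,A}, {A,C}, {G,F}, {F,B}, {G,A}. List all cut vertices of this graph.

Removing A increases the component count from 1 to 4, so A is a cut vertex.
By contrast removing C leaves 1 component; it is not a cut vertex. No other vertex is a cut vertex either.

A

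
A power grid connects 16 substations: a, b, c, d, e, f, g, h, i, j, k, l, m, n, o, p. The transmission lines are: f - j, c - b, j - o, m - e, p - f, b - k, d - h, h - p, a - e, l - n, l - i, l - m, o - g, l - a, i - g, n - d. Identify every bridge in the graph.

b-c, b-k

The edges on the cycle l-a-e-m-l are not bridges since each lies on that cycle.
But removing c - b disconnects c from b; removing b - k disconnects b from k — these are bridges.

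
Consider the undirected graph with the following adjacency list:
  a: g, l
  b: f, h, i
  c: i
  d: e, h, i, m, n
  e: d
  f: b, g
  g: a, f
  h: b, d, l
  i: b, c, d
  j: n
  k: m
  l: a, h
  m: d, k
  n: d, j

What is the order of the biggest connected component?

Starting from a we can reach a, b, c, d, e, f, g, h, i, j, k, l, m, n. That is one component of size 14.
The largest has 14 vertices.

14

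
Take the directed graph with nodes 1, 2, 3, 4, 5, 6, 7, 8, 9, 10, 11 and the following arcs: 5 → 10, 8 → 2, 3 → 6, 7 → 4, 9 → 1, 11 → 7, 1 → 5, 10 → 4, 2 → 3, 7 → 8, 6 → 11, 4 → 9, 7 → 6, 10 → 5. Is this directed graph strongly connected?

No

There is no directed path from 4 to 7, so the graph is not strongly connected.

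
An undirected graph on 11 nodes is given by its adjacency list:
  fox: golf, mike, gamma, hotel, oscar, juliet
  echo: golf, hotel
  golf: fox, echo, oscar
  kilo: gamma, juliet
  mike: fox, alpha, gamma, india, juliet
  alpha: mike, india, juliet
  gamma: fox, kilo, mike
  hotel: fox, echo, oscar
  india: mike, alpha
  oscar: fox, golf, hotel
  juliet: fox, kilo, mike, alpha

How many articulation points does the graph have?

1

Removing fox increases the component count from 1 to 2, so fox is a cut vertex.
By contrast removing india leaves 1 component; it is not a cut vertex. No other vertex is a cut vertex either.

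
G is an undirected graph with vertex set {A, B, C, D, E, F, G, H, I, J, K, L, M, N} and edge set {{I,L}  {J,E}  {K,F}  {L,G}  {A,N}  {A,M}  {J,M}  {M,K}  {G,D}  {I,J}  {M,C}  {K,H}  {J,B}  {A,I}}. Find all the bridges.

A-N, B-J, C-M, D-G, E-J, F-K, G-L, H-K, I-L, K-M

The edges on the cycle A-I-J-M-A are not bridges since each lies on that cycle.
But removing I–L disconnects I from L; removing G–D disconnects G from D; removing A–N disconnects A from N; removing M–C disconnects M from C — these are bridges.
In total 10 edges are bridges.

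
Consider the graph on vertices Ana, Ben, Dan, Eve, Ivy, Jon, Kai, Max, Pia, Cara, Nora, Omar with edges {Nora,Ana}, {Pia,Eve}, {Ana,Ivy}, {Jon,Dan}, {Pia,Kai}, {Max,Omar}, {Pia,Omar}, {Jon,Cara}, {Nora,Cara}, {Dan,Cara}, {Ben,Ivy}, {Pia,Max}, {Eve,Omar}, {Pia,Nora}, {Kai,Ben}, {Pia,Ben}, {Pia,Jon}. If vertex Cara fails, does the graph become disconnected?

Deleting Cara leaves 1 component (was 1) (its neighbors Dan, Jon, Nora remain connected to each other), so Cara is not a cut vertex.

No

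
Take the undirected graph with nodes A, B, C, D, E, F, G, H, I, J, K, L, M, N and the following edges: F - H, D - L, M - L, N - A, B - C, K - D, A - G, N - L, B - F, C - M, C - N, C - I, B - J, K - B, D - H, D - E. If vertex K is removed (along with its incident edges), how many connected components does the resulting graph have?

With K gone, the remaining components are: {A, B, C, D, E, F, G, H, I, J, L, M, N}.
That is 1 component.

1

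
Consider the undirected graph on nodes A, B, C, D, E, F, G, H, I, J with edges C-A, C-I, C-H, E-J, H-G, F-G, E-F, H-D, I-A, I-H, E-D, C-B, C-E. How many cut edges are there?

The edges on the cycle C-I-A-C are not bridges since each lies on that cycle.
But removing B-C disconnects B from C; removing J-E disconnects J from E — these are bridges.
That makes 2 bridges.

2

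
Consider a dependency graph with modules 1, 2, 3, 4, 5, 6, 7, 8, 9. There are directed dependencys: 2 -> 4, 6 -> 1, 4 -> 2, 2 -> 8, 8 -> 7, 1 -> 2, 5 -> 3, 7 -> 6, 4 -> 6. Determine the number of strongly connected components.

4

{1, 2, 4, 6, 7, 8} are all mutually reachable — one SCC of size 6.
{3} is an SCC by itself.
{5} is an SCC by itself.
{9} is an SCC by itself.
That gives 4 strongly connected components.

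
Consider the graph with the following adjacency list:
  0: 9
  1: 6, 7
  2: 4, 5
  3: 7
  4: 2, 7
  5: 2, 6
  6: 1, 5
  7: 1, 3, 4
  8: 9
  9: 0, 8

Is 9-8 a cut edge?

Yes

Removing 9-8 leaves no path between 9 and 8: the component count goes from 2 to 3. So it is a bridge.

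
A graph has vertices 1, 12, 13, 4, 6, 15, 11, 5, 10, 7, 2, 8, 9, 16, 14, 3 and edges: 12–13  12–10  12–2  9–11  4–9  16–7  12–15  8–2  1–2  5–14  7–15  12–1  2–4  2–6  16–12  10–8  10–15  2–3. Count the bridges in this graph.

The edges on the cycle 12-1-2-12 are not bridges since each lies on that cycle.
But removing 3–2 disconnects 3 from 2; removing 9–11 disconnects 9 from 11; removing 6–2 disconnects 6 from 2; removing 4–2 disconnects 4 from 2 — these are bridges.
In total 7 edges are bridges.

7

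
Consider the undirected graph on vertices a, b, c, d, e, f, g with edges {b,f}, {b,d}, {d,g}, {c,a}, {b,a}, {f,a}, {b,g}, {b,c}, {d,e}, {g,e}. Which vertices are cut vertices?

Removing b increases the component count from 1 to 2, so b is a cut vertex.
By contrast removing f leaves 1 component; it is not a cut vertex. No other vertex is a cut vertex either.

b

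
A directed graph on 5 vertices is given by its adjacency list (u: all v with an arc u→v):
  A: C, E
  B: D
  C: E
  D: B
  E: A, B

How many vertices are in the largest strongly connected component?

{A, C, E} are all mutually reachable — one SCC of size 3.
{B, D} are all mutually reachable — one SCC of size 2.
The largest has 3 vertices.

3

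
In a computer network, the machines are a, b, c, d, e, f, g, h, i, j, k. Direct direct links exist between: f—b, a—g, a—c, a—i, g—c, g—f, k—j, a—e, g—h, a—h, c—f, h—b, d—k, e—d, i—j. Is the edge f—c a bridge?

No

After removing f—c, the path f-g-c still connects them, so the edge is not a bridge.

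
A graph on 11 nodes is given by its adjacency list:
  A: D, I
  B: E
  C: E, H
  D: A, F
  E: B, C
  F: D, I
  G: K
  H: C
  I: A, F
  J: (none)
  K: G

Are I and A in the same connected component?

Yes

From I we can reach A, D, F, I, which includes A.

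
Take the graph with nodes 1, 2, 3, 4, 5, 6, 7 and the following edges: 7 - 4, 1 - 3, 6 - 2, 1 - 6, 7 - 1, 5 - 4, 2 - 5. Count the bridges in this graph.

1

The edges on the cycle 7-1-6-2-5-4-7 are not bridges since each lies on that cycle.
But removing 1 - 3 disconnects 1 from 3 — this is a bridge.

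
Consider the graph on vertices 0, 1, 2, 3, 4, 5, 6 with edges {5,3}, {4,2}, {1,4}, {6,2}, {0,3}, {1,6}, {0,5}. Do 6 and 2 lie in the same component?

Yes

From 6 we can reach 1, 2, 4, 6, which includes 2.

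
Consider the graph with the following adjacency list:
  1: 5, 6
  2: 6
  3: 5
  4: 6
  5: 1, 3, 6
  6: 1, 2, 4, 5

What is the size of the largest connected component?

Starting from 1 we can reach 1, 2, 3, 4, 5, 6. That is one component of size 6.
The largest has 6 vertices.

6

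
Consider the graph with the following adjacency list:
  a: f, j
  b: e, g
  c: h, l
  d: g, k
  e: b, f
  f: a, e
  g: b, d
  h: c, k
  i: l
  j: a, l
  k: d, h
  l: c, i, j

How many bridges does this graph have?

The edges on the cycle f-e-b-g-d-k-h-c-l-j-a-f are not bridges since each lies on that cycle.
But removing l-i disconnects l from i — this is a bridge.

1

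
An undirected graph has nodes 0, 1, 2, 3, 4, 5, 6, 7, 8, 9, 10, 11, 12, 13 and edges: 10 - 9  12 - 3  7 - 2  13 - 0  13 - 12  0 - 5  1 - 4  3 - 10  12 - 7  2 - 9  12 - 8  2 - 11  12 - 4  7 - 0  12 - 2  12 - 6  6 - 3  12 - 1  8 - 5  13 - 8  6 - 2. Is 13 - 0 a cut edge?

After removing 13 - 0, the path 13-12-7-0 still connects them, so the edge is not a bridge.

No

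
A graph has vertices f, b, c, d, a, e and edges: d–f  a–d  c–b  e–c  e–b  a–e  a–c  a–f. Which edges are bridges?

none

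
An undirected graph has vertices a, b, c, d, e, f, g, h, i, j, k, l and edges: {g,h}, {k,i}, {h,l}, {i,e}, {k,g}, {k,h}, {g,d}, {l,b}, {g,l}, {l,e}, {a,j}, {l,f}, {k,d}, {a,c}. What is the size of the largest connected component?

9

Starting from a we can reach a, c, j. That is one component of size 3.
Starting from b we can reach b, d, e, f, g, h, i, k, l. That is one component of size 9.
The largest has 9 vertices.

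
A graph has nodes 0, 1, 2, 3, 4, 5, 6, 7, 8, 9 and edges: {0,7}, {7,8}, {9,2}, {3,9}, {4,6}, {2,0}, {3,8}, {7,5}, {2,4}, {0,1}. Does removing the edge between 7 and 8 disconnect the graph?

After removing 7–8, the path 7-0-2-9-3-8 still connects them, so the edge is not a bridge.

No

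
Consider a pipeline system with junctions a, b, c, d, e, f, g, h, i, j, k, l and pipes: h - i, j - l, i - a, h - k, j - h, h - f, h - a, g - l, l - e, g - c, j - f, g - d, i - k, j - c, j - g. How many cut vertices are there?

Removing g increases the component count from 2 to 3, so g is a cut vertex.
Removing h increases the component count from 2 to 3, so h is a cut vertex.
Removing j increases the component count from 2 to 3, so j is a cut vertex.
Likewise l is a cut vertex.
By contrast removing k leaves 2 components; it is not a cut vertex. No other vertex is a cut vertex either.

4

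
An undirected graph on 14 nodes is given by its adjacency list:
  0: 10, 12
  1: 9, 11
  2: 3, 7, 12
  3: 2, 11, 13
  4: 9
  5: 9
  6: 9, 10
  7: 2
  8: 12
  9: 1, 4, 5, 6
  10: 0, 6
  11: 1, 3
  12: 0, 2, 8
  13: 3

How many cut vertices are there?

4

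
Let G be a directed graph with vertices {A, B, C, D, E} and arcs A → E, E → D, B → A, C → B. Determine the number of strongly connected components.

5

{B} is an SCC by itself.
{A} is an SCC by itself.
{D} is an SCC by itself.
{E} is an SCC by itself.
{C} is an SCC by itself.
That gives 5 strongly connected components.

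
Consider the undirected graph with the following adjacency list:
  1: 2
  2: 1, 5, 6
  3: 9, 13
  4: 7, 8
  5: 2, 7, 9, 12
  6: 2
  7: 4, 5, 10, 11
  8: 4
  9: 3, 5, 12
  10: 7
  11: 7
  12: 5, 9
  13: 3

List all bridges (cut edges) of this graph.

1-2, 10-7, 11-7, 13-3, 2-5, 2-6, 3-9, 4-7, 4-8, 5-7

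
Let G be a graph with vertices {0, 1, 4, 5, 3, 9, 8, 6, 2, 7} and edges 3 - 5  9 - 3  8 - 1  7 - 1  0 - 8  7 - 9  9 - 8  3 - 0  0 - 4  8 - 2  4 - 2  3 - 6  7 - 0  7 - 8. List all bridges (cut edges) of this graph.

The edges on the cycle 7-9-3-0-8-1-7 are not bridges since each lies on that cycle.
But removing 5 - 3 disconnects 5 from 3; removing 3 - 6 disconnects 3 from 6 — these are bridges.

3-5, 3-6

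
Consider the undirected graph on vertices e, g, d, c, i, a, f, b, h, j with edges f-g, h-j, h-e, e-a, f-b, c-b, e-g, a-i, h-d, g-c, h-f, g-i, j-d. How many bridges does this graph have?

0

The edges on the cycle h-j-d-h are not bridges since each lies on that cycle.
Every edge lies on some cycle, so there are no bridges.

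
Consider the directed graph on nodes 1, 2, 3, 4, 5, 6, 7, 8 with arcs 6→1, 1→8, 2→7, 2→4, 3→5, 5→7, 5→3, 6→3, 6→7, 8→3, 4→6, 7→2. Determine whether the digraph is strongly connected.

Yes

From 1 we can reach every vertex (1, 2, 3, 4, 5, 6, 7, 8), and every vertex can reach 1 (1, 2, 3, 4, 5, 6, 7, 8). So the whole graph is one strongly connected component.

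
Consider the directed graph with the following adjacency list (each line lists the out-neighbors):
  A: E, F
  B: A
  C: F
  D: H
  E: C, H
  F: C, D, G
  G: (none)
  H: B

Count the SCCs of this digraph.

2

{A, B, C, D, E, F, H} are all mutually reachable — one SCC of size 7.
{G} is an SCC by itself.
That gives 2 strongly connected components.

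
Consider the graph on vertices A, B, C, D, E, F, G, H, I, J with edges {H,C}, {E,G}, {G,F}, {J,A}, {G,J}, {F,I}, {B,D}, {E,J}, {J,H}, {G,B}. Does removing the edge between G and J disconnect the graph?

After removing G-J, the path G-E-J still connects them, so the edge is not a bridge.

No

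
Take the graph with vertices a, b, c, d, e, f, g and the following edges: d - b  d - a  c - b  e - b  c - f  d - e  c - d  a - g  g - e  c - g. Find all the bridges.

c-f

The edges on the cycle c-d-a-g-c are not bridges since each lies on that cycle.
But removing f - c disconnects f from c — this is a bridge.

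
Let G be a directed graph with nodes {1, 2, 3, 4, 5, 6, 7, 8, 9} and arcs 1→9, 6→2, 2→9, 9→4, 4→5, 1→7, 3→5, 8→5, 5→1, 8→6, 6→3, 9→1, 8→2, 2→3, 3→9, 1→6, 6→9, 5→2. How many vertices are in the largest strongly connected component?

7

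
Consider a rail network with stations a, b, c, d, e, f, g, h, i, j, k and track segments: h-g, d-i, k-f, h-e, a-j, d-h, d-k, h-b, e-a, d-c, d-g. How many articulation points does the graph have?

5

Removing a increases the component count from 1 to 2, so a is a cut vertex.
Removing d increases the component count from 1 to 4, so d is a cut vertex.
Removing e increases the component count from 1 to 2, so e is a cut vertex.
Likewise h, k are cut vertices.
By contrast removing f leaves 1 component; it is not a cut vertex. No other vertex is a cut vertex either.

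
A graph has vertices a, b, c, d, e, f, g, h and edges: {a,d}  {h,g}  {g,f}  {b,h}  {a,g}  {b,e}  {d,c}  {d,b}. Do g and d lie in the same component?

Yes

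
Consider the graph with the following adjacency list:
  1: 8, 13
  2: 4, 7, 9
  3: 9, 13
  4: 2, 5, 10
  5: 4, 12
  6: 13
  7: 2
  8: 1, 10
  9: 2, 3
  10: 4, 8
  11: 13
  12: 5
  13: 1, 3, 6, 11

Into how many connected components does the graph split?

1

Starting from 1 we can reach 1, 2, 3, 4, 5, 6, 7, 8, 9, 10, 11, 12, 13. That is one component of size 13.
Total: 1 component.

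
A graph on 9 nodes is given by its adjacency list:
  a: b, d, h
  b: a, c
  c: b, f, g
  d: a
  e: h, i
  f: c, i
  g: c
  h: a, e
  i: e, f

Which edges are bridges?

a-d, c-g

The edges on the cycle c-b-a-h-e-i-f-c are not bridges since each lies on that cycle.
But removing a-d disconnects a from d; removing c-g disconnects c from g — these are bridges.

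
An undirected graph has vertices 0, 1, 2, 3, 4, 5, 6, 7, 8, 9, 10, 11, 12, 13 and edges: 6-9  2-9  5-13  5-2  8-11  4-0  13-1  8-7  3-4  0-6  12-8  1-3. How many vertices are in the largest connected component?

10 is isolated — a component by itself.
Starting from 7 we can reach 7, 8, 11, 12. That is one component of size 4.
Starting from 0 we can reach 0, 1, 2, 3, 4, 5, 6, 9, 13. That is one component of size 9.
The largest has 9 vertices.

9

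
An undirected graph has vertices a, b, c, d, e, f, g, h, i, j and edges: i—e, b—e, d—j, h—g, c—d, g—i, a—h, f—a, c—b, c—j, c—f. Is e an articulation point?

Deleting e leaves 1 component (was 1) (its neighbors b, i remain connected to each other), so e is not a cut vertex.

No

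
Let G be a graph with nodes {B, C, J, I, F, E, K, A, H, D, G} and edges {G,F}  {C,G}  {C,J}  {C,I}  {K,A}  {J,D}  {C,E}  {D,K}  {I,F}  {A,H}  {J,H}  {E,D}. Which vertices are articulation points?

Removing C increases the component count from 2 to 3, so C is a cut vertex.
By contrast removing D leaves 2 components; it is not a cut vertex. No other vertex is a cut vertex either.

C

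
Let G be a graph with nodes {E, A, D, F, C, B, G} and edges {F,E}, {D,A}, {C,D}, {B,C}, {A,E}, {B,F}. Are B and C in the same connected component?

From B we can reach A, B, C, D, E, F, which includes C.

Yes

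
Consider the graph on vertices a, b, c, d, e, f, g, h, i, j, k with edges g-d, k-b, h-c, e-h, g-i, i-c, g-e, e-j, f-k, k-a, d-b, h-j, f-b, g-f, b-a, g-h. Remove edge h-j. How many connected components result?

1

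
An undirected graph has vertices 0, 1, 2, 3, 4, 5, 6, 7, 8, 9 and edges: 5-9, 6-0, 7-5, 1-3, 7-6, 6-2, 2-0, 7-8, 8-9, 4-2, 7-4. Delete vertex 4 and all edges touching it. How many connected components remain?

2

With 4 gone, the remaining components are: {1, 3}; {0, 2, 5, 6, 7, 8, 9}.
That is 2 components.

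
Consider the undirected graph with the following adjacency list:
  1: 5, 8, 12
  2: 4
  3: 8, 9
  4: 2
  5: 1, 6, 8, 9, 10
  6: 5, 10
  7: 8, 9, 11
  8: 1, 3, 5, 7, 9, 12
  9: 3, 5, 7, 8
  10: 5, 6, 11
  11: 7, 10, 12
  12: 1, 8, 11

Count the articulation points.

0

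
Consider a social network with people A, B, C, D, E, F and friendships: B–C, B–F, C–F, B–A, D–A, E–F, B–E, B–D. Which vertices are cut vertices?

Removing B increases the component count from 1 to 2, so B is a cut vertex.
By contrast removing F leaves 1 component; it is not a cut vertex. No other vertex is a cut vertex either.

B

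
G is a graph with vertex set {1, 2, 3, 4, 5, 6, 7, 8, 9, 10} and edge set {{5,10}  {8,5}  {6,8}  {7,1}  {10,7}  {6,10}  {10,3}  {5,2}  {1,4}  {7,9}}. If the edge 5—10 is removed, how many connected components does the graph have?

1

5 and 10 are still connected via 5-8-6-10, so the component count stays at 1.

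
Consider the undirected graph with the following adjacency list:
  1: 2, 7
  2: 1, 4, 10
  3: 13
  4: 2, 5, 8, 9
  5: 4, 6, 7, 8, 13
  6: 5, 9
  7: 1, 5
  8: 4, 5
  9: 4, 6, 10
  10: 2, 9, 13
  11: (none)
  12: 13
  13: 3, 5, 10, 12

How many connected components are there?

2

11 is isolated — a component by itself.
Starting from 1 we can reach 1, 2, 3, 4, 5, 6, 7, 8, 9, 10, 12, 13. That is one component of size 12.
Total: 2 components.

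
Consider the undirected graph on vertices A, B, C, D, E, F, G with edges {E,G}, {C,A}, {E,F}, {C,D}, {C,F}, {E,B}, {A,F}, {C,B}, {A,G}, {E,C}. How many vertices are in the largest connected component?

7

Starting from A we can reach A, B, C, D, E, F, G. That is one component of size 7.
The largest has 7 vertices.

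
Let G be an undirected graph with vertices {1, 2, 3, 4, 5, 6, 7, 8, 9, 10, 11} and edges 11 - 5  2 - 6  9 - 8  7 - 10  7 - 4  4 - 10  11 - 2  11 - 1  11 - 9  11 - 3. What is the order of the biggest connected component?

Starting from 4 we can reach 4, 7, 10. That is one component of size 3.
Starting from 1 we can reach 1, 2, 3, 5, 6, 8, 9, 11. That is one component of size 8.
The largest has 8 vertices.

8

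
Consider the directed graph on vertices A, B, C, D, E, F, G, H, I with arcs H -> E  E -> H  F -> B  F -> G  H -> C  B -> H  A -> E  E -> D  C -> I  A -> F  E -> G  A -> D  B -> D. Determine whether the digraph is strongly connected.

There is no directed path from D to B, so the graph is not strongly connected.

No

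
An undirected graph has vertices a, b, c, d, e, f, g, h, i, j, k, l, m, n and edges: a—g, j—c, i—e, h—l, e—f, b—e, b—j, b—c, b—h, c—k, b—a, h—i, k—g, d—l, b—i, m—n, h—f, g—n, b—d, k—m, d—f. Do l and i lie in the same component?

From l we can reach a, b, c, d, e, f, g, h, i, j, k, l, m, n, which includes i.

Yes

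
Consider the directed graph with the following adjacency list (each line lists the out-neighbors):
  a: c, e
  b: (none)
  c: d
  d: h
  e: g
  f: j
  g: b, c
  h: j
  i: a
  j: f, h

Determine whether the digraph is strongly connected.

There is no directed path from a to i, so the graph is not strongly connected.

No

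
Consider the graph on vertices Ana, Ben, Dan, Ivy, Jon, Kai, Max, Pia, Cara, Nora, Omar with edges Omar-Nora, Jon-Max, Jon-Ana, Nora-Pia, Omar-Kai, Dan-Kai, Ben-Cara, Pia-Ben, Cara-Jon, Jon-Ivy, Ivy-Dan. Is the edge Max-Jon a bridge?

Removing Max-Jon leaves no path between Max and Jon: the component count goes from 1 to 2. So it is a bridge.

Yes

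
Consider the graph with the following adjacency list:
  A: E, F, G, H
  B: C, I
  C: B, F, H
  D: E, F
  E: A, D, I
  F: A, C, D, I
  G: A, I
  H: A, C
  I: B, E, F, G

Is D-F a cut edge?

After removing D-F, the path D-E-A-F still connects them, so the edge is not a bridge.

No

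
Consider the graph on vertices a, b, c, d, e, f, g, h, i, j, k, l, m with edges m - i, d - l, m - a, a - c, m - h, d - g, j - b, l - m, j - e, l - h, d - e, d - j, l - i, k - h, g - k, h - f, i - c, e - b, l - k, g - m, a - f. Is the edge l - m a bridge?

No

After removing l - m, the path l-i-m still connects them, so the edge is not a bridge.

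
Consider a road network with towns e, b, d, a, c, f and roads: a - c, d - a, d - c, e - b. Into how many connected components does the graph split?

f is isolated — a component by itself.
Starting from b we can reach b, e. That is one component of size 2.
Starting from a we can reach a, c, d. That is one component of size 3.
Total: 3 components.

3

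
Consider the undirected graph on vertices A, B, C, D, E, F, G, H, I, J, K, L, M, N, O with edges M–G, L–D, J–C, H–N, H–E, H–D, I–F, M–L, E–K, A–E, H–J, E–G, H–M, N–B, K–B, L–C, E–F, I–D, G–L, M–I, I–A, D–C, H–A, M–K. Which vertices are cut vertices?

none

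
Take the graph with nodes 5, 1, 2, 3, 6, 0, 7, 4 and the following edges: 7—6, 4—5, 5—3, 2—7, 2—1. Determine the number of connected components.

3

0 is isolated — a component by itself.
Starting from 3 we can reach 3, 4, 5. That is one component of size 3.
Starting from 1 we can reach 1, 2, 6, 7. That is one component of size 4.
Total: 3 components.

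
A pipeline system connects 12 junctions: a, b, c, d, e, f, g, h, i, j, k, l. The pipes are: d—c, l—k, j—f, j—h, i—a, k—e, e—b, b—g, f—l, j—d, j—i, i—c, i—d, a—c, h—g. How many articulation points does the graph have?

Removing j increases the component count from 1 to 2, so j is a cut vertex.
By contrast removing i leaves 1 component; it is not a cut vertex. No other vertex is a cut vertex either.

1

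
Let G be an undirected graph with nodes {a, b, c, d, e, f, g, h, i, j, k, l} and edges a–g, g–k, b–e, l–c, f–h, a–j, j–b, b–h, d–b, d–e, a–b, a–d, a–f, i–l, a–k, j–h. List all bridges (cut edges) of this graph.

c-l, i-l

The edges on the cycle a-g-k-a are not bridges since each lies on that cycle.
But removing l–c disconnects l from c; removing i–l disconnects i from l — these are bridges.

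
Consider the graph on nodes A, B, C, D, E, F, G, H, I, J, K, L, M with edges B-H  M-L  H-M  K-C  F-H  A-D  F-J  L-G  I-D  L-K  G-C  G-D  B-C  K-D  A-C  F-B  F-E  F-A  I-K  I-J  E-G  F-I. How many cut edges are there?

0

The edges on the cycle F-A-D-K-L-M-H-F are not bridges since each lies on that cycle.
Every edge lies on some cycle, so there are no bridges.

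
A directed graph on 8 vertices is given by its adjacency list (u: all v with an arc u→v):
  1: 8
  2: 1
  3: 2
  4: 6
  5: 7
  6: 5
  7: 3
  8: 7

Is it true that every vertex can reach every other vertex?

There is no directed path from 8 to 4, so the graph is not strongly connected.

No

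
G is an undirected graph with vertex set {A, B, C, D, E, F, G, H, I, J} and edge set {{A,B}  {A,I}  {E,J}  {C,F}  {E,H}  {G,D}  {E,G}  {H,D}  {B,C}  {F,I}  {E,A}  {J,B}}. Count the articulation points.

Removing E increases the component count from 1 to 2, so E is a cut vertex.
By contrast removing G leaves 1 component; it is not a cut vertex. No other vertex is a cut vertex either.

1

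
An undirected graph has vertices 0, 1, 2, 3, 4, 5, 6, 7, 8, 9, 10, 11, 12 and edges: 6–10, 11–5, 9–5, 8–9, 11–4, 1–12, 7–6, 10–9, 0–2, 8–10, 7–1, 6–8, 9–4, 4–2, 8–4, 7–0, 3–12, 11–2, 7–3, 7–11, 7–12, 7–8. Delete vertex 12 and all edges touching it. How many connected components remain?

With 12 gone, the remaining components are: {0, 1, 2, 3, 4, 5, 6, 7, 8, 9, 10, 11}.
That is 1 component.

1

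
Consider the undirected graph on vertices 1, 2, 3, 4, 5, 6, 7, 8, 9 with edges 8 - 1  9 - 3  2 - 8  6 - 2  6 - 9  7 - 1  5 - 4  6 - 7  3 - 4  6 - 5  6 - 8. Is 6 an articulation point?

Yes

Deleting 6 raises the number of components from 1 to 2, so 6 is a cut vertex.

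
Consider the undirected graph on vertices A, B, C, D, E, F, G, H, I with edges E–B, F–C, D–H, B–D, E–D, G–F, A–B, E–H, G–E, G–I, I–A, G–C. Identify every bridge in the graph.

none

The edges on the cycle G-F-C-G are not bridges since each lies on that cycle.
Every edge lies on some cycle, so there are no bridges.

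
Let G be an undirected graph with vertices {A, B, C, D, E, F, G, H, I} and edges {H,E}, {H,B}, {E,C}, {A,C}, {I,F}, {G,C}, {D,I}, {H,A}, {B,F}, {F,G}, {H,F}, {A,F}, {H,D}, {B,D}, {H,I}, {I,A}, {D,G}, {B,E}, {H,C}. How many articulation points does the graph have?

0

Removing B, for instance, still leaves 1 component. No single vertex removal increases the component count — the graph has no articulation points.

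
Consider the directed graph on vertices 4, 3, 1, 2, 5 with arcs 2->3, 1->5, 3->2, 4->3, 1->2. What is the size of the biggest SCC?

{2, 3} are all mutually reachable — one SCC of size 2.
{5} is an SCC by itself.
{1} is an SCC by itself.
{4} is an SCC by itself.
The largest has 2 vertices.

2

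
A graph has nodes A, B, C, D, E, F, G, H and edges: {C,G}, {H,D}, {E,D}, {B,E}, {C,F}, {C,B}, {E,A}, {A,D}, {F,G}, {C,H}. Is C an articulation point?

Deleting C raises the number of components from 1 to 2, so C is a cut vertex.

Yes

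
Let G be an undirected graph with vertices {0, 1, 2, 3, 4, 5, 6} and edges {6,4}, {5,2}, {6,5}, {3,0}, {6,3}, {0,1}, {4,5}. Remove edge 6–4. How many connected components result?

1

6 and 4 are still connected via 6-5-4, so the component count stays at 1.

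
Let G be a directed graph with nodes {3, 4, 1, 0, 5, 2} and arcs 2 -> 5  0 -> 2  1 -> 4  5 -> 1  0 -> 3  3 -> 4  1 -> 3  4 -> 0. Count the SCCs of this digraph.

1

{0, 1, 2, 3, 4, 5} are all mutually reachable — one SCC of size 6.
That gives 1 strongly connected component.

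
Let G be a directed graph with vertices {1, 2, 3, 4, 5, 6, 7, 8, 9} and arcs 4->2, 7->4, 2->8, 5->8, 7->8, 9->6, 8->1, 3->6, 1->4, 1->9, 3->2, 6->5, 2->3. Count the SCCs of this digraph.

2

{1, 2, 3, 4, 5, 6, 8, 9} are all mutually reachable — one SCC of size 8.
{7} is an SCC by itself.
That gives 2 strongly connected components.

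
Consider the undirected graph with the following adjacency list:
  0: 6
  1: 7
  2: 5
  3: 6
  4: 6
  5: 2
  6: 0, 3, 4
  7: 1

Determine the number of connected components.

Starting from 2 we can reach 2, 5. That is one component of size 2.
Starting from 1 we can reach 1, 7. That is one component of size 2.
Starting from 0 we can reach 0, 3, 4, 6. That is one component of size 4.
Total: 3 components.

3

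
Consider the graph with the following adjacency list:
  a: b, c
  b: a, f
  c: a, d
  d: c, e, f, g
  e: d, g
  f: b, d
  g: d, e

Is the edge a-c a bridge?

No

After removing a-c, the path a-b-f-d-c still connects them, so the edge is not a bridge.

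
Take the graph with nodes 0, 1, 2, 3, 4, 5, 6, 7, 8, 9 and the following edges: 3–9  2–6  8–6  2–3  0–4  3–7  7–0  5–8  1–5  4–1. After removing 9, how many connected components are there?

With 9 gone, the remaining components are: {0, 1, 2, 3, 4, 5, 6, 7, 8}.
That is 1 component.

1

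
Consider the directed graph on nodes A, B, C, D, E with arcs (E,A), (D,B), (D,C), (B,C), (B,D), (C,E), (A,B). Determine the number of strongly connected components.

{A, B, C, D, E} are all mutually reachable — one SCC of size 5.
That gives 1 strongly connected component.

1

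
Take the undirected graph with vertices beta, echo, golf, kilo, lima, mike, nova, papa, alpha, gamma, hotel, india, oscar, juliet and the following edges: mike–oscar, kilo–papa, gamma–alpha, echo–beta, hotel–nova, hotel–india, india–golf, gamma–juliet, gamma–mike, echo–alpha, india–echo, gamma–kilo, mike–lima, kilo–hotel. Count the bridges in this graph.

8

The edges on the cycle gamma-kilo-hotel-india-echo-alpha-gamma are not bridges since each lies on that cycle.
But removing gamma–juliet disconnects gamma from juliet; removing mike–lima disconnects mike from lima; removing mike–oscar disconnects mike from oscar; removing golf–india disconnects golf from india — these are bridges.
In total 8 edges are bridges.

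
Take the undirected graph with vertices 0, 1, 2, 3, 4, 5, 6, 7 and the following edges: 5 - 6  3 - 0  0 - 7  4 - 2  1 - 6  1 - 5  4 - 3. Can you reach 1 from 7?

The component containing 7 is {0, 2, 3, 4, 7}, and 1 is not in it.

No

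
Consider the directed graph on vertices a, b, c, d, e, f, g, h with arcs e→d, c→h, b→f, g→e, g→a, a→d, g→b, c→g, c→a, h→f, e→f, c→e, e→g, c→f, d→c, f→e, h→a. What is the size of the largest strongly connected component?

{a, b, c, d, e, f, g, h} are all mutually reachable — one SCC of size 8.
The largest has 8 vertices.

8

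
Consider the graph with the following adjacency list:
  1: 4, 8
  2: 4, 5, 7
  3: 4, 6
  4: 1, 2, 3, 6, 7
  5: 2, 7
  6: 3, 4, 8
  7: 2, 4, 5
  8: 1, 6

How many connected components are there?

1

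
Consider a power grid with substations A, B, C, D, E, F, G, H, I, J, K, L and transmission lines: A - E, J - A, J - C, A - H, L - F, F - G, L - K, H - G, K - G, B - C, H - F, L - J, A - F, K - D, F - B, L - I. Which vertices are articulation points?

A, K, L

Removing A increases the component count from 1 to 2, so A is a cut vertex.
Removing K increases the component count from 1 to 2, so K is a cut vertex.
Removing L increases the component count from 1 to 2, so L is a cut vertex.
By contrast removing E leaves 1 component; it is not a cut vertex. No other vertex is a cut vertex either.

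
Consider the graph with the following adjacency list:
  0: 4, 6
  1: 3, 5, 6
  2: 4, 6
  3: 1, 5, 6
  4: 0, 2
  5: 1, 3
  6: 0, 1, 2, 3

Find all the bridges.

none

The edges on the cycle 6-3-5-1-6 are not bridges since each lies on that cycle.
Every edge lies on some cycle, so there are no bridges.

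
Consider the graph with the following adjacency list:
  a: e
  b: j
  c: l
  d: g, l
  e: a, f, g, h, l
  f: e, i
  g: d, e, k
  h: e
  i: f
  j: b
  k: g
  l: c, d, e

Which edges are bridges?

a-e, b-j, c-l, e-f, e-h, f-i, g-k

The edges on the cycle g-e-l-d-g are not bridges since each lies on that cycle.
But removing e-f disconnects e from f; removing e-a disconnects e from a; removing l-c disconnects l from c; removing e-h disconnects e from h — these are bridges.
In total 7 edges are bridges.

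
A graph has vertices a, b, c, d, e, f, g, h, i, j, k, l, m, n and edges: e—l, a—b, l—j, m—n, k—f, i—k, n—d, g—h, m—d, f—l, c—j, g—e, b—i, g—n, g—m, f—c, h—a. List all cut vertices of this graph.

Removing g increases the component count from 1 to 2, so g is a cut vertex.
By contrast removing l leaves 1 component; it is not a cut vertex. No other vertex is a cut vertex either.

g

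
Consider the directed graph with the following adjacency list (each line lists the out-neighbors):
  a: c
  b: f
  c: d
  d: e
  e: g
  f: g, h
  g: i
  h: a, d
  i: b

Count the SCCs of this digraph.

1

{a, b, c, d, e, f, g, h, i} are all mutually reachable — one SCC of size 9.
That gives 1 strongly connected component.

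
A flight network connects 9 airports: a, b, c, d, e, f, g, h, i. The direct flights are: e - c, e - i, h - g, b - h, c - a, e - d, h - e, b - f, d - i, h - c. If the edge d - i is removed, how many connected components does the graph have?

d and i are still connected via d-e-i, so the component count stays at 1.

1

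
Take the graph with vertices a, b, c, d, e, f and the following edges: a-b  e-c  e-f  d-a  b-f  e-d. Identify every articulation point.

e

Removing e increases the component count from 1 to 2, so e is a cut vertex.
By contrast removing a leaves 1 component; it is not a cut vertex. No other vertex is a cut vertex either.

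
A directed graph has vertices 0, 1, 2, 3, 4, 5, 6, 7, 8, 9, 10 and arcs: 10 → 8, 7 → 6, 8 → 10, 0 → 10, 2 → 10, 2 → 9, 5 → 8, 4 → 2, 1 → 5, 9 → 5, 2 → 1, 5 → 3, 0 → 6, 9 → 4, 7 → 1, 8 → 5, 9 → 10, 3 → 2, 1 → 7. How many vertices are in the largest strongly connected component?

9

{1, 2, 3, 4, 5, 7, 8, 9, 10} are all mutually reachable — one SCC of size 9.
{6} is an SCC by itself.
{0} is an SCC by itself.
The largest has 9 vertices.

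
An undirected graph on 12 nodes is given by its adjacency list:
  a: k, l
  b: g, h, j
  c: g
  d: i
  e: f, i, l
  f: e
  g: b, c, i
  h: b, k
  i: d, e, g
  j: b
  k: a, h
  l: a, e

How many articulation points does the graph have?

4

Removing b increases the component count from 1 to 2, so b is a cut vertex.
Removing e increases the component count from 1 to 2, so e is a cut vertex.
Removing g increases the component count from 1 to 2, so g is a cut vertex.
Likewise i is a cut vertex.
By contrast removing h leaves 1 component; it is not a cut vertex. No other vertex is a cut vertex either.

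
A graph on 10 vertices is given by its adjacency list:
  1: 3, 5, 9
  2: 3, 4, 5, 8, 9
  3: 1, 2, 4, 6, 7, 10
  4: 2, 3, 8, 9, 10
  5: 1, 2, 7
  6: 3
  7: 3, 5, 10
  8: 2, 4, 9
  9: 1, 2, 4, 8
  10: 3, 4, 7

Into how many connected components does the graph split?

Starting from 1 we can reach 1, 2, 3, 4, 5, 6, 7, 8, 9, 10. That is one component of size 10.
Total: 1 component.

1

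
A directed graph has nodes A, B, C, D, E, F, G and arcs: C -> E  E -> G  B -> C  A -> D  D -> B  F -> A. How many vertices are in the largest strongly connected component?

{F} is an SCC by itself.
{G} is an SCC by itself.
{D} is an SCC by itself.
{C} is an SCC by itself.
{A} is an SCC by itself.
(and 2 more singleton SCCs)
The largest has 1 vertex.

1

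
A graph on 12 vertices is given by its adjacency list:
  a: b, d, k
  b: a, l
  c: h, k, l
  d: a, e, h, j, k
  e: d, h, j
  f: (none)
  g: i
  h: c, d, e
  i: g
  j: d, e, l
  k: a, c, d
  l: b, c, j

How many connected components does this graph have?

f is isolated — a component by itself.
Starting from g we can reach g, i. That is one component of size 2.
Starting from a we can reach a, b, c, d, e, h, j, k, l. That is one component of size 9.
Total: 3 components.

3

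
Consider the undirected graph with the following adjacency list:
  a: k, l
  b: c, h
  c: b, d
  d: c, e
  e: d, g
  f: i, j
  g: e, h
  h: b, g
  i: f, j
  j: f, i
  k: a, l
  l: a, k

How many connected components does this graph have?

Starting from f we can reach f, i, j. That is one component of size 3.
Starting from a we can reach a, k, l. That is one component of size 3.
Starting from b we can reach b, c, d, e, g, h. That is one component of size 6.
Total: 3 components.

3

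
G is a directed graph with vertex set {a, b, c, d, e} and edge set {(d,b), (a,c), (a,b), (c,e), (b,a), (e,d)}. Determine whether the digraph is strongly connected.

From e we can reach every vertex (a, b, c, d, e), and every vertex can reach e (a, b, c, d, e). So the whole graph is one strongly connected component.

Yes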